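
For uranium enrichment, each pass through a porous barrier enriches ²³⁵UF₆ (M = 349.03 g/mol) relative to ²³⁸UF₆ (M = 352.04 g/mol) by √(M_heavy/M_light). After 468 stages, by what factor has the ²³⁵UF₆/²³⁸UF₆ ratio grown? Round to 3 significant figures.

7.46

Each stage multiplies the ratio by α = √(352.04/349.03), so after 468 stages the overall factor is α^468 = (352.04/349.03)^(468/2).
= 1.00862^234 = 7.46.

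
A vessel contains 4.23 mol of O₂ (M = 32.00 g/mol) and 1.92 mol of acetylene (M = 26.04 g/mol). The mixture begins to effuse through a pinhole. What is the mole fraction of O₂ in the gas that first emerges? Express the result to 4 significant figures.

0.6653

The effusion rate of species i is ∝ p_i/√M_i ∝ n_i/√M_i.
So x_O₂ in the escaping gas = (n_O₂/√M_O₂) / Σ(n_i/√M_i)
= (4.23/√32.00) / (4.23/√32.00 + 1.92/√26.04) = 0.7478/(0.7478 + 0.3763) = 0.6653.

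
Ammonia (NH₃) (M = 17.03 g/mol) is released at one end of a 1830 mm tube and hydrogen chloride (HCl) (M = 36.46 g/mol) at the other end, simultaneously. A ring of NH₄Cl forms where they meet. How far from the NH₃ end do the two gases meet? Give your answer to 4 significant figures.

1087 mm

Distances travelled in equal time are proportional to diffusion rates, so d_NH₃/d_HCl = √(M_HCl/M_NH₃) = √(36.46/17.03) = 1.463.
With d_NH₃ + d_HCl = 1830 mm, d_HCl = 1830/(1 + 1.463) = 742.9 mm.
d_NH₃ = 1830 − 742.9 = 1087 mm.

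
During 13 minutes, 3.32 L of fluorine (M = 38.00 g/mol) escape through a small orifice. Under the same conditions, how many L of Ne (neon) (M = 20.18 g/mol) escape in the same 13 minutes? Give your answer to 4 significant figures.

From Graham's law, rate_Ne/rate_F₂ = √(M_F₂/M_Ne) = √(38.00/20.18) = √1.883 = 1.372.
So the volume for Ne is 3.32 × 1.372 = 4.556 L.

4.556 L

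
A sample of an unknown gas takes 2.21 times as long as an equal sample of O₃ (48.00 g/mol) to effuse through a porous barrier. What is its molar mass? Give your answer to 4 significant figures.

From Graham's law, t_X/t_O₃ = √(M_X/M_O₃).
2.21 = √(M_X/48.00)
M_X = 48.00 × 2.21² = 48.00 × 4.884 = 234.4 g/mol

234.4 g/mol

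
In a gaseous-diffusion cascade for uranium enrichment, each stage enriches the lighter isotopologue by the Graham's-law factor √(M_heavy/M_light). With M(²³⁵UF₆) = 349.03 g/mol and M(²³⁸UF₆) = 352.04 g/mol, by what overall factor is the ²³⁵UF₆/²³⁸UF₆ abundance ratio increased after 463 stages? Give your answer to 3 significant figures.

Each stage multiplies the ratio by α = √(352.04/349.03), so after 463 stages the overall factor is α^463 = (352.04/349.03)^(463/2).
= 1.00862^(463/2) = 7.30.

7.30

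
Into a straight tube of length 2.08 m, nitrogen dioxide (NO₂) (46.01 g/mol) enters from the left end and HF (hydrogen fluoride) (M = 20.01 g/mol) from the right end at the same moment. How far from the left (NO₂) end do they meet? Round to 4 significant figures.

In equal time, each gas travels a distance ∝ its rate ∝ 1/√M, so d_NO₂/d_HF = √(M_HF/M_NO₂) = √(20.01/46.01) = 0.6595.
With d_NO₂ + d_HF = 2.08 m, d_HF = 2.08/(1 + 0.6595) = 1.253 m.
d_NO₂ = 2.08 − 1.253 = 0.8266 m.

0.8266 m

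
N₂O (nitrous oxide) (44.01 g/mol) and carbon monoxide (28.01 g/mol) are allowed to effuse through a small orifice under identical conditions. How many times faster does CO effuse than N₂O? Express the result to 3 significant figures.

1.25

Graham's law gives rate_CO/rate_N₂O = √(M_N₂O/M_CO) = √(44.01/28.01) = √1.571 = 1.25.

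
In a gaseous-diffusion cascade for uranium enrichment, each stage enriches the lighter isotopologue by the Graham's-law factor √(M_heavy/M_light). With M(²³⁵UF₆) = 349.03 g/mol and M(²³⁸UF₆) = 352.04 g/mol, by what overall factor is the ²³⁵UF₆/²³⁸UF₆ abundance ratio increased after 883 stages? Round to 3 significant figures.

44.3

Overall factor = α^883 with α = √(352.04/349.03), i.e. (352.04/349.03)^(883/2).
= 1.00862^(883/2) = 44.3.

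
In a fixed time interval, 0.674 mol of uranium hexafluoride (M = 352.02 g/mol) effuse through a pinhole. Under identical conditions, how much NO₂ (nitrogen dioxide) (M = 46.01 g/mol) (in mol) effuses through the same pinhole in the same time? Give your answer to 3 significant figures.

By Graham's law, rate_NO₂/rate_UF₆ = √(M_UF₆/M_NO₂) = √(352.02/46.01) = √7.651 = 2.766.
So the amount for NO₂ is 0.674 × 2.766 = 1.86 mol.

1.86 mol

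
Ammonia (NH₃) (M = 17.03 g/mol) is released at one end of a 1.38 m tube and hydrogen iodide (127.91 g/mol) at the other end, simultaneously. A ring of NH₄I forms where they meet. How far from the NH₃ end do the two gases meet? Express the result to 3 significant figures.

1.01 m

In equal time, each gas travels a distance ∝ its rate ∝ 1/√M, so d_NH₃/d_HI = √(M_HI/M_NH₃) = √(127.91/17.03) = 2.741.
With d_NH₃ + d_HI = 1.38 m, d_HI = 1.38/(1 + 2.741) = 0.3689 m.
d_NH₃ = 1.38 − 0.3689 = 1.01 m.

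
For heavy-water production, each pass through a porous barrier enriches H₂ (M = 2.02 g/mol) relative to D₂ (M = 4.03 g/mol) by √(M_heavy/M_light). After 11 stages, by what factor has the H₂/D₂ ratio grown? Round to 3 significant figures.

Overall factor = α^11 with α = √(4.03/2.02), i.e. (4.03/2.02)^(11/2).
= 1.99505^(11/2) = 44.6.

44.6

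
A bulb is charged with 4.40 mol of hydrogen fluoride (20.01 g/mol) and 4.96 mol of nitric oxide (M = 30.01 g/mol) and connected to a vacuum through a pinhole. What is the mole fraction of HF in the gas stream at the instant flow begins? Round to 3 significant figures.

0.521

Each component's effusion rate ∝ (its partial pressure)·(1/√M) ∝ n_i/√M_i.
So x_HF in the escaping gas = (n_HF/√M_HF) / Σ(n_i/√M_i)
= (4.40/√20.01) / (4.40/√20.01 + 4.96/√30.01) = 0.9836/(0.9836 + 0.9054) = 0.521.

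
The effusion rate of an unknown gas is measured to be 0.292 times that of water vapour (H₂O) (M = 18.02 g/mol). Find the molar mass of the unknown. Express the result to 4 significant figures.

From Graham's law, rate_X/rate_H₂O = √(M_H₂O/M_X).
0.292 = √(18.02/M_X)
M_X = 18.02 / 0.292² = 18.02 / 0.08526 = 211.3 g/mol

211.3 g/mol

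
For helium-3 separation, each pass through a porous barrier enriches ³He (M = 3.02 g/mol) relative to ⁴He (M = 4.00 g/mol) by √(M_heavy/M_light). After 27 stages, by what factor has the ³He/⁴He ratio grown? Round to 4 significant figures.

After 27 stages the ratio has grown by (√(4.00/3.02))^27 = (4.00/3.02)^(27/2).
= 1.32450^(27/2) = 44.43.

44.43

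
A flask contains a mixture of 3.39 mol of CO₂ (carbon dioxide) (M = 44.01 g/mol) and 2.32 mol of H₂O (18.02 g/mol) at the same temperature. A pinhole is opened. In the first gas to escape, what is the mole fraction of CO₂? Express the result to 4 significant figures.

Rate_i ∝ x_i/√M_i (Graham's law weighted by mole fraction), so the effusate composition follows n_i/√M_i.
x_CO₂(eff) = (n_CO₂/√M_CO₂) / (n_CO₂/√M_CO₂ + n_H₂O/√M_H₂O)
= (3.39/√44.01) / (3.39/√44.01 + 2.32/√18.02) = 0.5110/(0.5110 + 0.5465) = 0.4832.

0.4832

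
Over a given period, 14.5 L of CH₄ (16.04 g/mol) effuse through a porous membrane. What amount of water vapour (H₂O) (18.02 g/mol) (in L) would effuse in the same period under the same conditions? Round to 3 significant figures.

Graham's law gives rate_H₂O/rate_CH₄ = √(M_CH₄/M_H₂O) = √(16.04/18.02) = √0.8901 = 0.9435.
So the volume for H₂O is 14.5 × 0.9435 = 13.7 L.

13.7 L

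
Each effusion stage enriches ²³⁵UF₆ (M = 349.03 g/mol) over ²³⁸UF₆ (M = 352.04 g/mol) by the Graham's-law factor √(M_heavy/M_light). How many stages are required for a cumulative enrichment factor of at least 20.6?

Single-stage factor α = √(352.04/349.03), so ln α = ½ ln(1.00862) = 0.004293.
Need α^N ≥ 20.6 ⇒ N ≥ ln(20.6) / ln α = 3.025 / 0.004293 = 704.63.
Rounding up, N = 705 stages.

705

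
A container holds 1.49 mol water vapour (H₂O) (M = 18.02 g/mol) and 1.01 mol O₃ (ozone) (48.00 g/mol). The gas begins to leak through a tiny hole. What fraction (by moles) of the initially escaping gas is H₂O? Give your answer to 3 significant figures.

Each component's effusion rate ∝ (its partial pressure)·(1/√M) ∝ n_i/√M_i.
So x_H₂O in the escaping gas = (n_H₂O/√M_H₂O) / Σ(n_i/√M_i)
= (1.49/√18.02) / (1.49/√18.02 + 1.01/√48.00) = 0.3510/(0.3510 + 0.1458) = 0.707.

0.707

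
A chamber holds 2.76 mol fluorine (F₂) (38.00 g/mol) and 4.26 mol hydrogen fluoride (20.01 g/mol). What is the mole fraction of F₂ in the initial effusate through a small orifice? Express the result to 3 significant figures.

Each component's effusion rate ∝ (its partial pressure)·(1/√M) ∝ n_i/√M_i.
Mole fraction of F₂ in the effusate = (n_F₂/√M_F₂) / (n_F₂/√M_F₂ + n_HF/√M_HF)
= (2.76/√38.00) / (2.76/√38.00 + 4.26/√20.01) = 0.4477/(0.4477 + 0.9523) = 0.320.

0.320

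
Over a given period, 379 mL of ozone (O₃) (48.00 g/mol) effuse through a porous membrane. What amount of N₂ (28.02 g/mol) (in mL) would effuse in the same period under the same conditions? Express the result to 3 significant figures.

496 mL

From Graham's law, rate_N₂/rate_O₃ = √(M_O₃/M_N₂) = √(48.00/28.02) = √1.713 = 1.309.
So the volume for N₂ is 379 × 1.309 = 496 mL.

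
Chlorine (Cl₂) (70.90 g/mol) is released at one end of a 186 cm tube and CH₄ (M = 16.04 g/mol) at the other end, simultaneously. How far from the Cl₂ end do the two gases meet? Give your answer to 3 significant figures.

60.0 cm

Distances travelled in equal time are proportional to diffusion rates, so d_Cl₂/d_CH₄ = √(M_CH₄/M_Cl₂) = √(16.04/70.90) = 0.4756.
With d_Cl₂ + d_CH₄ = 186 cm, d_CH₄ = 186/(1 + 0.4756) = 126.0 cm.
d_Cl₂ = 186 − 126.0 = 60.0 cm.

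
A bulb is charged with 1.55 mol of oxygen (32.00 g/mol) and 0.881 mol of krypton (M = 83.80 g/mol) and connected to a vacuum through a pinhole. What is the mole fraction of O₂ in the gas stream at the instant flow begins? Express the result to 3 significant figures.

0.740

The effusion rate of species i is ∝ p_i/√M_i ∝ n_i/√M_i.
So x_O₂ in the escaping gas = (n_O₂/√M_O₂) / Σ(n_i/√M_i)
= (1.55/√32.00) / (1.55/√32.00 + 0.881/√83.80) = 0.2740/(0.2740 + 0.09624) = 0.740.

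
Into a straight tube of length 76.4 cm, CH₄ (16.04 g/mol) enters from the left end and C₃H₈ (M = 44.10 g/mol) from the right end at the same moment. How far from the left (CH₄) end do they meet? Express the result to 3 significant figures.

47.7 cm

Distances travelled in equal time are proportional to diffusion rates, so d_CH₄/d_C₃H₈ = √(M_C₃H₈/M_CH₄) = √(44.10/16.04) = 1.658.
With d_CH₄ + d_C₃H₈ = 76.4 cm, d_C₃H₈ = 76.4/(1 + 1.658) = 28.74 cm.
d_CH₄ = 76.4 − 28.74 = 47.7 cm.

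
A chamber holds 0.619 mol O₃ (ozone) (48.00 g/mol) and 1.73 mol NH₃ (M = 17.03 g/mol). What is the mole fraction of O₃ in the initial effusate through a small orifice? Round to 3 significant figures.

0.176

Rate_i ∝ x_i/√M_i (Graham's law weighted by mole fraction), so the effusate composition follows n_i/√M_i.
Mole fraction of O₃ in the effusate = (n_O₃/√M_O₃) / (n_O₃/√M_O₃ + n_NH₃/√M_NH₃)
= (0.619/√48.00) / (0.619/√48.00 + 1.73/√17.03) = 0.08934/(0.08934 + 0.4192) = 0.176.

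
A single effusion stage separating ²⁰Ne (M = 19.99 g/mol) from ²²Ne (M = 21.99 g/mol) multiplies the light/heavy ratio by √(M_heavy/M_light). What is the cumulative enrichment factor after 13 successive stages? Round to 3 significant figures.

Each stage multiplies the ratio by α = √(21.99/19.99), so after 13 stages the overall factor is α^13 = (21.99/19.99)^(13/2).
= 1.10005^(13/2) = 1.86.

1.86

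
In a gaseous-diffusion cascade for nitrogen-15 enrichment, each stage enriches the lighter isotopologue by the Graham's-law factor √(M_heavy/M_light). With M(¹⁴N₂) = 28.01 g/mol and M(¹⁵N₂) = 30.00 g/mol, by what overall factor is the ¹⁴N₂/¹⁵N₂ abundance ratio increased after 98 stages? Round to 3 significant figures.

28.9

Overall factor = α^98 with α = √(30.00/28.01), i.e. (30.00/28.01)^(98/2).
= 1.07105^49 = 28.9.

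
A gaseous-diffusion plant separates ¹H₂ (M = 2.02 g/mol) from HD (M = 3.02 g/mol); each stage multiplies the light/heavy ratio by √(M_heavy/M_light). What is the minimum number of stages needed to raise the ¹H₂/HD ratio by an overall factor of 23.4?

With α = √(3.02/2.02) per stage, ln α = ½ ln(1.49505) = 0.2011.
Need α^N ≥ 23.4 ⇒ N ≥ ln(23.4) / ln α = 3.153 / 0.2011 = 15.68.
So at least 16 stages are needed.

16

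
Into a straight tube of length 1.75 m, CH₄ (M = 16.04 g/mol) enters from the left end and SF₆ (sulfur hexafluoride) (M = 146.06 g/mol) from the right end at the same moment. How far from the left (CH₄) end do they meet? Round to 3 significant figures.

Distances travelled in equal time are proportional to diffusion rates, so d_CH₄/d_SF₆ = √(M_SF₆/M_CH₄) = √(146.06/16.04) = 3.018.
With d_CH₄ + d_SF₆ = 1.75 m, d_SF₆ = 1.75/(1 + 3.018) = 0.4356 m.
d_CH₄ = 1.75 − 0.4356 = 1.31 m.

1.31 m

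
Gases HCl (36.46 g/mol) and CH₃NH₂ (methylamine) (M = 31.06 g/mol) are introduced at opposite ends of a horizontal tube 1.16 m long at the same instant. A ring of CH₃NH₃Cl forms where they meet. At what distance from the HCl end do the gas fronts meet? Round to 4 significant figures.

Distances travelled in equal time are proportional to diffusion rates, so d_HCl/d_CH₃NH₂ = √(M_CH₃NH₂/M_HCl) = √(31.06/36.46) = 0.9230.
With d_HCl + d_CH₃NH₂ = 1.16 m, d_CH₃NH₂ = 1.16/(1 + 0.9230) = 0.6032 m.
d_HCl = 1.16 − 0.6032 = 0.5568 m.

0.5568 m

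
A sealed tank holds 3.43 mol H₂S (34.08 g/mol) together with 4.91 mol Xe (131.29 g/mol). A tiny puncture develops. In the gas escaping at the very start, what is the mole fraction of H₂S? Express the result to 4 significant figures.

0.5783

Rate_i ∝ x_i/√M_i (Graham's law weighted by mole fraction), so the effusate composition follows n_i/√M_i.
x_H₂S(eff) = (n_H₂S/√M_H₂S) / (n_H₂S/√M_H₂S + n_Xe/√M_Xe)
= (3.43/√34.08) / (3.43/√34.08 + 4.91/√131.29) = 0.5875/(0.5875 + 0.4285) = 0.5783.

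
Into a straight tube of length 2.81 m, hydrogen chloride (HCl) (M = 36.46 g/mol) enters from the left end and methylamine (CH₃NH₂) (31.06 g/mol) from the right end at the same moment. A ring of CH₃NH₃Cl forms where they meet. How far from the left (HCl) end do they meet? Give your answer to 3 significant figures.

1.35 m

Distances travelled in equal time are proportional to diffusion rates, so d_HCl/d_CH₃NH₂ = √(M_CH₃NH₂/M_HCl) = √(31.06/36.46) = 0.9230.
With d_HCl + d_CH₃NH₂ = 2.81 m, d_CH₃NH₂ = 2.81/(1 + 0.9230) = 1.461 m.
d_HCl = 2.81 − 1.461 = 1.35 m.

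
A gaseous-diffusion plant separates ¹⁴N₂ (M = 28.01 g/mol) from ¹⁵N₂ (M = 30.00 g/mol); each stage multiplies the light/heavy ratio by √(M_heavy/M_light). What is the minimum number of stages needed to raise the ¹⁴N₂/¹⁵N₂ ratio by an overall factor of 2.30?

25

With α = √(30.00/28.01) per stage, ln α = ½ ln(1.07105) = 0.03432.
Need α^N ≥ 2.30 ⇒ N ≥ ln(2.30) / ln α = 0.8329 / 0.03432 = 24.27.
Rounding up, N = 25 stages.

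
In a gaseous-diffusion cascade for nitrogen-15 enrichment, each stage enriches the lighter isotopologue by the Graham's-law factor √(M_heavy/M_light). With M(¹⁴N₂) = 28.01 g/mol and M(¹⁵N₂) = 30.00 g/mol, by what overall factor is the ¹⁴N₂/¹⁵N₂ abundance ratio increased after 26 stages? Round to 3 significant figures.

2.44

After 26 stages the ratio has grown by (√(30.00/28.01))^26 = (30.00/28.01)^(26/2).
= 1.07105^13 = 2.44.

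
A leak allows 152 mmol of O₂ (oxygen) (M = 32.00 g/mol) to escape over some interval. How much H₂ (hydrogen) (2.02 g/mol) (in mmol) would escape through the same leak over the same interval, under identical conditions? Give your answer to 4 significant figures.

605.0 mmol

Using Graham's law: rate_H₂/rate_O₂ = √(M_O₂/M_H₂) = √(32.00/2.02) = √15.84 = 3.980.
So the amount for H₂ is 152 × 3.980 = 605.0 mmol.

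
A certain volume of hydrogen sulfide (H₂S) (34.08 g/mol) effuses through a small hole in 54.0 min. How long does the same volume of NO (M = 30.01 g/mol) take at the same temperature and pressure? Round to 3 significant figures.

50.7 min

Using Graham's law: t_NO/t_H₂S = √(M_NO/M_H₂S) = √(30.01/34.08) = √0.8806 = 0.9384.
So the time for NO is 54.0 × 0.9384 = 50.7 min.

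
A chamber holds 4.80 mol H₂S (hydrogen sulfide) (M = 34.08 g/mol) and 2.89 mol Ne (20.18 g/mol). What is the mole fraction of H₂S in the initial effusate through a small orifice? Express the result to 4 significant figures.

Each component's effusion rate ∝ (its partial pressure)·(1/√M) ∝ n_i/√M_i.
Mole fraction of H₂S in the effusate = (n_H₂S/√M_H₂S) / (n_H₂S/√M_H₂S + n_Ne/√M_Ne)
= (4.80/√34.08) / (4.80/√34.08 + 2.89/√20.18) = 0.8222/(0.8222 + 0.6433) = 0.5610.

0.5610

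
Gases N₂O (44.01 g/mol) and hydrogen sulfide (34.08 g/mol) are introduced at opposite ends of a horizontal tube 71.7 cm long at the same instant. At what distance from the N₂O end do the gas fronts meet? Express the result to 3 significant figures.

In equal time, each gas travels a distance ∝ its rate ∝ 1/√M, so d_N₂O/d_H₂S = √(M_H₂S/M_N₂O) = √(34.08/44.01) = 0.8800.
With d_N₂O + d_H₂S = 71.7 cm, d_H₂S = 71.7/(1 + 0.8800) = 38.14 cm.
d_N₂O = 71.7 − 38.14 = 33.6 cm.

33.6 cm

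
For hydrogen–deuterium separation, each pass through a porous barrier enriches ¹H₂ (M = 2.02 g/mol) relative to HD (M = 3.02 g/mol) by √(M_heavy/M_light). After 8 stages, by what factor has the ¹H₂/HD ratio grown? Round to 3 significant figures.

5.00

Each stage multiplies the ratio by α = √(3.02/2.02), so after 8 stages the overall factor is α^8 = (3.02/2.02)^(8/2).
= 1.49505^4 = 5.00.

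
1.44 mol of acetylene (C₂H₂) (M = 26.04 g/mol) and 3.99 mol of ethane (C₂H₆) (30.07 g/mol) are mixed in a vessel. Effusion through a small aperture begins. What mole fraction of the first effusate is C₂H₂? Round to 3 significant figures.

0.279

The effusion rate of species i is ∝ p_i/√M_i ∝ n_i/√M_i.
So x_C₂H₂ in the escaping gas = (n_C₂H₂/√M_C₂H₂) / Σ(n_i/√M_i)
= (1.44/√26.04) / (1.44/√26.04 + 3.99/√30.07) = 0.2822/(0.2822 + 0.7276) = 0.279.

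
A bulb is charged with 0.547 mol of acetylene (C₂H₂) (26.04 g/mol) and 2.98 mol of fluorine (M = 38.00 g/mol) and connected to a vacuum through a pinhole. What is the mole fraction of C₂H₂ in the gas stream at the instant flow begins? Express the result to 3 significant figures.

Each component's effusion rate ∝ (its partial pressure)·(1/√M) ∝ n_i/√M_i.
x_C₂H₂(eff) = (n_C₂H₂/√M_C₂H₂) / (n_C₂H₂/√M_C₂H₂ + n_F₂/√M_F₂)
= (0.547/√26.04) / (0.547/√26.04 + 2.98/√38.00) = 0.1072/(0.1072 + 0.4834) = 0.181.

0.181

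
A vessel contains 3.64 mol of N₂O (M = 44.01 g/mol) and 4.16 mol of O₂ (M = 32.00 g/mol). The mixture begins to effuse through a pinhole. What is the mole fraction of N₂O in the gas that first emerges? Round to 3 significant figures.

The effusion rate of species i is ∝ p_i/√M_i ∝ n_i/√M_i.
Mole fraction of N₂O in the effusate = (n_N₂O/√M_N₂O) / (n_N₂O/√M_N₂O + n_O₂/√M_O₂)
= (3.64/√44.01) / (3.64/√44.01 + 4.16/√32.00) = 0.5487/(0.5487 + 0.7354) = 0.427.

0.427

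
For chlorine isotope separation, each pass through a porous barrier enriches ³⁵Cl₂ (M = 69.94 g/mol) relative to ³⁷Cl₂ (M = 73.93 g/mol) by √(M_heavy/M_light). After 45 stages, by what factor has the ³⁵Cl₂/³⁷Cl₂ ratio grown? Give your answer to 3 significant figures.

Each stage multiplies the ratio by α = √(73.93/69.94), so after 45 stages the overall factor is α^45 = (73.93/69.94)^(45/2).
= 1.05705^(45/2) = 3.48.

3.48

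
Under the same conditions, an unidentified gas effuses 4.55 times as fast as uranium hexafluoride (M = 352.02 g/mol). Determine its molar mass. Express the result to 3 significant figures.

17.0 g/mol

Graham's law gives rate_X/rate_UF₆ = √(M_UF₆/M_X).
4.55 = √(352.02/M_X)
M_X = 352.02 / 4.55² = 352.02 / 20.70 = 17.0 g/mol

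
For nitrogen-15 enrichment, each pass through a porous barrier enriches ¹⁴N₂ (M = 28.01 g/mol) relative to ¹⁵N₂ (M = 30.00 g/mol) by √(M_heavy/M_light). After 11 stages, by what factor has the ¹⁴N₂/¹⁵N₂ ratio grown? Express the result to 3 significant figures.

Each stage multiplies the ratio by α = √(30.00/28.01), so after 11 stages the overall factor is α^11 = (30.00/28.01)^(11/2).
= 1.07105^(11/2) = 1.46.

1.46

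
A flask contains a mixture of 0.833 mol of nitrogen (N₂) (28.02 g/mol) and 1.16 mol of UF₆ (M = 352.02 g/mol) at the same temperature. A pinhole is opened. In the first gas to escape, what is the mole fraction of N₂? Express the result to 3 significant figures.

0.718

The effusion rate of species i is ∝ p_i/√M_i ∝ n_i/√M_i.
So x_N₂ in the escaping gas = (n_N₂/√M_N₂) / Σ(n_i/√M_i)
= (0.833/√28.02) / (0.833/√28.02 + 1.16/√352.02) = 0.1574/(0.1574 + 0.06183) = 0.718.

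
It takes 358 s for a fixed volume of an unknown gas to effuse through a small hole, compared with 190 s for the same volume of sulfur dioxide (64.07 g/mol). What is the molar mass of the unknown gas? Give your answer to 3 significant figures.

From Graham's law, t_X/t_SO₂ = √(M_X/M_SO₂).
358/190 = 1.884 = √(M_X/64.07)
M_X = 64.07 × 1.884² = 64.07 × 3.550 = 227 g/mol

227 g/mol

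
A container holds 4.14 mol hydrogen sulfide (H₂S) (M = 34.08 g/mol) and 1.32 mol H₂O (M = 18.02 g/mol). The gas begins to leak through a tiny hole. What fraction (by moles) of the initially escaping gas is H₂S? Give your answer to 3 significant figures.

0.695

Each component's effusion rate ∝ (its partial pressure)·(1/√M) ∝ n_i/√M_i.
Mole fraction of H₂S in the effusate = (n_H₂S/√M_H₂S) / (n_H₂S/√M_H₂S + n_H₂O/√M_H₂O)
= (4.14/√34.08) / (4.14/√34.08 + 1.32/√18.02) = 0.7092/(0.7092 + 0.3110) = 0.695.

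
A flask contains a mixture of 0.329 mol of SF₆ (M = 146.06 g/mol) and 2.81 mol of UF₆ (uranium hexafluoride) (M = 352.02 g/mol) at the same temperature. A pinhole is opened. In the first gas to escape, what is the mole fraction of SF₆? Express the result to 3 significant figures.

Each component's effusion rate ∝ (its partial pressure)·(1/√M) ∝ n_i/√M_i.
x_SF₆(eff) = (n_SF₆/√M_SF₆) / (n_SF₆/√M_SF₆ + n_UF₆/√M_UF₆)
= (0.329/√146.06) / (0.329/√146.06 + 2.81/√352.02) = 0.02722/(0.02722 + 0.1498) = 0.154.

0.154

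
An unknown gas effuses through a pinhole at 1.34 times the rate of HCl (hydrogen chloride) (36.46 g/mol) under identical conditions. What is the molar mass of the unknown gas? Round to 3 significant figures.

Since effusion rate ∝ 1/√M, rate_X/rate_HCl = √(M_HCl/M_X).
1.34 = √(36.46/M_X)
M_X = 36.46 / 1.34² = 36.46 / 1.796 = 20.3 g/mol

20.3 g/mol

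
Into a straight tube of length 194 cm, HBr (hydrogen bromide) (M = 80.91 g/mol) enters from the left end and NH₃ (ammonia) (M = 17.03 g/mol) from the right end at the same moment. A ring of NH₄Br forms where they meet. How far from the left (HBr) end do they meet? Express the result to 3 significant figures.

Graham's law gives d_HBr/d_NH₃ = rate_HBr/rate_NH₃ = √(M_NH₃/M_HBr) = √(17.03/80.91) = 0.4588.
With d_HBr + d_NH₃ = 194 cm, d_NH₃ = 194/(1 + 0.4588) = 133.0 cm.
d_HBr = 194 − 133.0 = 61.0 cm.

61.0 cm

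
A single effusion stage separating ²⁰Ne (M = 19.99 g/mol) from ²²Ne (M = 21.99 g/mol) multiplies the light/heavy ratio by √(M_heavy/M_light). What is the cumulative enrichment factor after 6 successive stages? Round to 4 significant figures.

1.331

Overall factor = α^6 with α = √(21.99/19.99), i.e. (21.99/19.99)^(6/2).
= 1.10005^3 = 1.331.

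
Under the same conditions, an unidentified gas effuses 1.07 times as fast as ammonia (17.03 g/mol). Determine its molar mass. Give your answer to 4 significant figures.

Using Graham's law: rate_X/rate_NH₃ = √(M_NH₃/M_X).
1.07 = √(17.03/M_X)
M_X = 17.03 / 1.07² = 17.03 / 1.145 = 14.87 g/mol

14.87 g/mol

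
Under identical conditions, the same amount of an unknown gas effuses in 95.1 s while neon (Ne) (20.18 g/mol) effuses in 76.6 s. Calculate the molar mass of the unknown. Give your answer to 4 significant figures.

Using Graham's law: t_X/t_Ne = √(M_X/M_Ne).
95.1/76.6 = 1.242 = √(M_X/20.18)
M_X = 20.18 × 1.242² = 20.18 × 1.541 = 31.10 g/mol

31.10 g/mol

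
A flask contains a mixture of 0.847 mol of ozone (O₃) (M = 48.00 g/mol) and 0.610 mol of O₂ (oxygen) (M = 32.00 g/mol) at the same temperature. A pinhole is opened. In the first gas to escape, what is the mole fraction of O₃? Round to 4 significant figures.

0.5313

Each component's effusion rate ∝ (its partial pressure)·(1/√M) ∝ n_i/√M_i.
x_O₃(eff) = (n_O₃/√M_O₃) / (n_O₃/√M_O₃ + n_O₂/√M_O₂)
= (0.847/√48.00) / (0.847/√48.00 + 0.610/√32.00) = 0.1223/(0.1223 + 0.1078) = 0.5313.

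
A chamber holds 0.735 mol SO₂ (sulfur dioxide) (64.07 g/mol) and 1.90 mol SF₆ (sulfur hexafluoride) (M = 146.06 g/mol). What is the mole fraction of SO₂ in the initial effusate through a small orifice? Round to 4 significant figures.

0.3687

Rate_i ∝ x_i/√M_i (Graham's law weighted by mole fraction), so the effusate composition follows n_i/√M_i.
x_SO₂(eff) = (n_SO₂/√M_SO₂) / (n_SO₂/√M_SO₂ + n_SF₆/√M_SF₆)
= (0.735/√64.07) / (0.735/√64.07 + 1.90/√146.06) = 0.09182/(0.09182 + 0.1572) = 0.3687.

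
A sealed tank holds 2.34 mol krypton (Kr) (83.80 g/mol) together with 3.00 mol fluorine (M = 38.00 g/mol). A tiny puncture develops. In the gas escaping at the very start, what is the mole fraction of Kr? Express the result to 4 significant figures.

Each component's effusion rate ∝ (its partial pressure)·(1/√M) ∝ n_i/√M_i.
x_Kr(eff) = (n_Kr/√M_Kr) / (n_Kr/√M_Kr + n_F₂/√M_F₂)
= (2.34/√83.80) / (2.34/√83.80 + 3.00/√38.00) = 0.2556/(0.2556 + 0.4867) = 0.3444.

0.3444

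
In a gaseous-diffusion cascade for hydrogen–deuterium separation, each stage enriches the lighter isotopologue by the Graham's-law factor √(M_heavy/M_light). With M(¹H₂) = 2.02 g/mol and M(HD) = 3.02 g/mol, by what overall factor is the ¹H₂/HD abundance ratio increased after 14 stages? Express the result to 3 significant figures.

Overall factor = α^14 with α = √(3.02/2.02), i.e. (3.02/2.02)^(14/2).
= 1.49505^7 = 16.7.

16.7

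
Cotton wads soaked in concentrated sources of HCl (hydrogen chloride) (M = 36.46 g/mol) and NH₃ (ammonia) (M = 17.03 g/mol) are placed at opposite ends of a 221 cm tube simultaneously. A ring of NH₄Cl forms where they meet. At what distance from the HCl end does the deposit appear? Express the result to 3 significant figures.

89.7 cm

Graham's law gives d_HCl/d_NH₃ = rate_HCl/rate_NH₃ = √(M_NH₃/M_HCl) = √(17.03/36.46) = 0.6834.
With d_HCl + d_NH₃ = 221 cm, d_NH₃ = 221/(1 + 0.6834) = 131.3 cm.
d_HCl = 221 − 131.3 = 89.7 cm.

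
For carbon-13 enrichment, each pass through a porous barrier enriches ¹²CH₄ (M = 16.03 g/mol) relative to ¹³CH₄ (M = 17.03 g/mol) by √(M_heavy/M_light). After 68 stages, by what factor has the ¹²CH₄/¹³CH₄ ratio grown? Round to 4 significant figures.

7.826

The single-stage factor is √(M_heavy/M_light), so 68 stages give [√(17.03/16.03)]^68 = (17.03/16.03)^(68/2).
= 1.06238^34 = 7.826.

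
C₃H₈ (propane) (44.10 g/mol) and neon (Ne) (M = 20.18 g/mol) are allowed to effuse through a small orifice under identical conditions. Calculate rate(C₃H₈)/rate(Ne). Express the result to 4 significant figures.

Graham's law gives rate_C₃H₈/rate_Ne = √(M_Ne/M_C₃H₈) = √(20.18/44.10) = √0.4576 = 0.6765.

0.6765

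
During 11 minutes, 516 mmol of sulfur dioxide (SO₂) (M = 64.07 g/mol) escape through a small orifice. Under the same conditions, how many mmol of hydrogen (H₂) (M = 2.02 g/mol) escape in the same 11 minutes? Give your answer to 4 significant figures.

2906 mmol

Since effusion rate ∝ 1/√M, rate_H₂/rate_SO₂ = √(M_SO₂/M_H₂) = √(64.07/2.02) = √31.72 = 5.632.
So the amount for H₂ is 516 × 5.632 = 2906 mmol.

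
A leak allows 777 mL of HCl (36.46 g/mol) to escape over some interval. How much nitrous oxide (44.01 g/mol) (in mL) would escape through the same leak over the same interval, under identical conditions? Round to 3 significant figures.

Using Graham's law: rate_N₂O/rate_HCl = √(M_HCl/M_N₂O) = √(36.46/44.01) = √0.8284 = 0.9102.
So the volume for N₂O is 777 × 0.9102 = 707 mL.

707 mL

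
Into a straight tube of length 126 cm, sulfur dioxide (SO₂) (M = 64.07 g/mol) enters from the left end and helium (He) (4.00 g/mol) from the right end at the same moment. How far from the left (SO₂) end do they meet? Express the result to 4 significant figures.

25.19 cm

The fronts meet when d_SO₂ + d_He = L with d_SO₂/d_He = √(M_He/M_SO₂) (Graham's law). Here √(M_He/M_SO₂) = √(4.00/64.07) = 0.2499.
With d_SO₂ + d_He = 126 cm, d_He = 126/(1 + 0.2499) = 100.8 cm.
d_SO₂ = 126 − 100.8 = 25.19 cm.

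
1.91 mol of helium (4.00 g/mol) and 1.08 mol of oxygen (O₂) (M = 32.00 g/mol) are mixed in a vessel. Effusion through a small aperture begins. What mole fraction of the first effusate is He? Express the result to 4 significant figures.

0.8334

Rate_i ∝ x_i/√M_i (Graham's law weighted by mole fraction), so the effusate composition follows n_i/√M_i.
So x_He in the escaping gas = (n_He/√M_He) / Σ(n_i/√M_i)
= (1.91/√4.00) / (1.91/√4.00 + 1.08/√32.00) = 0.9550/(0.9550 + 0.1909) = 0.8334.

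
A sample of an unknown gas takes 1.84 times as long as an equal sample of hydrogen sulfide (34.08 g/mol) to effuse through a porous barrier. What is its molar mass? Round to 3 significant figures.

115 g/mol

Since effusion rate ∝ 1/√M, t_X/t_H₂S = √(M_X/M_H₂S).
1.84 = √(M_X/34.08)
M_X = 34.08 × 1.84² = 34.08 × 3.386 = 115 g/mol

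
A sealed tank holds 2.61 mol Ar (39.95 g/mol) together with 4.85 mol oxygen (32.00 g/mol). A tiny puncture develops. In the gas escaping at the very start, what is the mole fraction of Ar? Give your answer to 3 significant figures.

Effusion rate of each component ∝ n_i/√M_i (partial pressure × 1/√M).
x_Ar(eff) = (n_Ar/√M_Ar) / (n_Ar/√M_Ar + n_O₂/√M_O₂)
= (2.61/√39.95) / (2.61/√39.95 + 4.85/√32.00) = 0.4129/(0.4129 + 0.8574) = 0.325.

0.325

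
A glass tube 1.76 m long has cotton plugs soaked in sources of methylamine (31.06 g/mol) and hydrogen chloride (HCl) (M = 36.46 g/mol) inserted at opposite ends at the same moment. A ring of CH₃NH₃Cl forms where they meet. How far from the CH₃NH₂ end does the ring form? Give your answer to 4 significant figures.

0.9152 m

In equal time, each gas travels a distance ∝ its rate ∝ 1/√M, so d_CH₃NH₂/d_HCl = √(M_HCl/M_CH₃NH₂) = √(36.46/31.06) = 1.083.
With d_CH₃NH₂ + d_HCl = 1.76 m, d_HCl = 1.76/(1 + 1.083) = 0.8448 m.
d_CH₃NH₂ = 1.76 − 0.8448 = 0.9152 m.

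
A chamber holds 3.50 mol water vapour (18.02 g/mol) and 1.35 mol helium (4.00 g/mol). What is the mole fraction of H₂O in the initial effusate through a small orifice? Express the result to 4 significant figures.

The effusion rate of species i is ∝ p_i/√M_i ∝ n_i/√M_i.
x_H₂O(eff) = (n_H₂O/√M_H₂O) / (n_H₂O/√M_H₂O + n_He/√M_He)
= (3.50/√18.02) / (3.50/√18.02 + 1.35/√4.00) = 0.8245/(0.8245 + 0.6750) = 0.5498.

0.5498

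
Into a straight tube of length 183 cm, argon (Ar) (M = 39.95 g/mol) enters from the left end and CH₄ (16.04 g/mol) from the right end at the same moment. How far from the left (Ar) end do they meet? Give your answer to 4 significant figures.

70.98 cm

In equal time, each gas travels a distance ∝ its rate ∝ 1/√M, so d_Ar/d_CH₄ = √(M_CH₄/M_Ar) = √(16.04/39.95) = 0.6336.
With d_Ar + d_CH₄ = 183 cm, d_CH₄ = 183/(1 + 0.6336) = 112.0 cm.
d_Ar = 183 − 112.0 = 70.98 cm.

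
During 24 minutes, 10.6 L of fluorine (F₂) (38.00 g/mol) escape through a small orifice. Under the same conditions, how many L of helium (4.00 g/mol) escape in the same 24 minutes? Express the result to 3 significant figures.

32.7 L

Graham's law gives rate_He/rate_F₂ = √(M_F₂/M_He) = √(38.00/4.00) = √9.500 = 3.082.
So the volume for He is 10.6 × 3.082 = 32.7 L.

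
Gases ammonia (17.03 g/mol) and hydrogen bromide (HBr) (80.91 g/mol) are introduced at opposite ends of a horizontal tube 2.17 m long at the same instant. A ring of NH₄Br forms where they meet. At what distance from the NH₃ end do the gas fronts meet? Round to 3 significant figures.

In equal time, each gas travels a distance ∝ its rate ∝ 1/√M, so d_NH₃/d_HBr = √(M_HBr/M_NH₃) = √(80.91/17.03) = 2.180.
With d_NH₃ + d_HBr = 2.17 m, d_HBr = 2.17/(1 + 2.180) = 0.6825 m.
d_NH₃ = 2.17 − 0.6825 = 1.49 m.

1.49 m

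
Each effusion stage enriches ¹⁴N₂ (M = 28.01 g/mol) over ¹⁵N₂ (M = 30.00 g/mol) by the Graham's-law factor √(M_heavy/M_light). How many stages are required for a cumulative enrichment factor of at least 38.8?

With α = √(30.00/28.01) per stage, ln α = ½ ln(1.07105) = 0.03432.
Need α^N ≥ 38.8 ⇒ N ≥ ln(38.8) / ln α = 3.658 / 0.03432 = 106.60.
So at least 107 stages are needed.

107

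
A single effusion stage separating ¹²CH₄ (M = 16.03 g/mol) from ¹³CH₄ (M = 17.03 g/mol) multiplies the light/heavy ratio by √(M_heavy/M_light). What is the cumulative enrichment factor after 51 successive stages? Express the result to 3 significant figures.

4.68

The single-stage factor is √(M_heavy/M_light), so 51 stages give [√(17.03/16.03)]^51 = (17.03/16.03)^(51/2).
= 1.06238^(51/2) = 4.68.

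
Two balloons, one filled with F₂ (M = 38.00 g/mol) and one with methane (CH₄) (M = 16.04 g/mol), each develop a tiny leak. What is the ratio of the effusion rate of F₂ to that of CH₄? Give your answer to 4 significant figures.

0.6497

Graham's law gives rate_F₂/rate_CH₄ = √(M_CH₄/M_F₂) = √(16.04/38.00) = √0.4221 = 0.6497.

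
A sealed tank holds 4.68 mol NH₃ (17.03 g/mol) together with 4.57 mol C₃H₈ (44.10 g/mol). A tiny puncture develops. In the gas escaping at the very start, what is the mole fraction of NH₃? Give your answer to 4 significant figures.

0.6223

Rate_i ∝ x_i/√M_i (Graham's law weighted by mole fraction), so the effusate composition follows n_i/√M_i.
So x_NH₃ in the escaping gas = (n_NH₃/√M_NH₃) / Σ(n_i/√M_i)
= (4.68/√17.03) / (4.68/√17.03 + 4.57/√44.10) = 1.134/(1.134 + 0.6882) = 0.6223.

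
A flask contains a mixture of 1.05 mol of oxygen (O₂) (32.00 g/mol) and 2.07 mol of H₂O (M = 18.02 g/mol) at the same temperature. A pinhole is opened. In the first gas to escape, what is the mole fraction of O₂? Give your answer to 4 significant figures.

Rate_i ∝ x_i/√M_i (Graham's law weighted by mole fraction), so the effusate composition follows n_i/√M_i.
So x_O₂ in the escaping gas = (n_O₂/√M_O₂) / Σ(n_i/√M_i)
= (1.05/√32.00) / (1.05/√32.00 + 2.07/√18.02) = 0.1856/(0.1856 + 0.4876) = 0.2757.

0.2757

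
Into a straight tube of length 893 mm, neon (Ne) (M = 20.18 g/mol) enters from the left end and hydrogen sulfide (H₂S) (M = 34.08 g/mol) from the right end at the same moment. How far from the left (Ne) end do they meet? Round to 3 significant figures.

505 mm

Graham's law gives d_Ne/d_H₂S = rate_Ne/rate_H₂S = √(M_H₂S/M_Ne) = √(34.08/20.18) = 1.300.
With d_Ne + d_H₂S = 893 mm, d_H₂S = 893/(1 + 1.300) = 388.3 mm.
d_Ne = 893 − 388.3 = 505 mm.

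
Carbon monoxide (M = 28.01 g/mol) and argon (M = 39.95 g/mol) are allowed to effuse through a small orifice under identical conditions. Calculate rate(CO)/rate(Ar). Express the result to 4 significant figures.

Graham's law gives rate_CO/rate_Ar = √(M_Ar/M_CO) = √(39.95/28.01) = √1.426 = 1.194.

1.194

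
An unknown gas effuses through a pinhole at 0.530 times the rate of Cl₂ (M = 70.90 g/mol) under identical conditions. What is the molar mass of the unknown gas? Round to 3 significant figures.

Since effusion rate ∝ 1/√M, rate_X/rate_Cl₂ = √(M_Cl₂/M_X).
0.530 = √(70.90/M_X)
M_X = 70.90 / 0.530² = 70.90 / 0.2809 = 252 g/mol

252 g/mol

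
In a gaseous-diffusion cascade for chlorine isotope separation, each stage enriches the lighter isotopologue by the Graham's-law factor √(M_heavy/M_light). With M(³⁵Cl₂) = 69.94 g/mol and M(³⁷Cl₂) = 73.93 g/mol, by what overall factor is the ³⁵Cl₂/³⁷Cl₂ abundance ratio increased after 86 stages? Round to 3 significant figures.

10.9

Overall factor = α^86 with α = √(73.93/69.94), i.e. (73.93/69.94)^(86/2).
= 1.05705^43 = 10.9.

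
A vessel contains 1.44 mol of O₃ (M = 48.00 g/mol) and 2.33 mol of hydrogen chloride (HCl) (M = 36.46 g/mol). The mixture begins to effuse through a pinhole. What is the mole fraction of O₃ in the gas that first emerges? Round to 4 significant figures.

Effusion rate of each component ∝ n_i/√M_i (partial pressure × 1/√M).
Mole fraction of O₃ in the effusate = (n_O₃/√M_O₃) / (n_O₃/√M_O₃ + n_HCl/√M_HCl)
= (1.44/√48.00) / (1.44/√48.00 + 2.33/√36.46) = 0.2078/(0.2078 + 0.3859) = 0.3501.

0.3501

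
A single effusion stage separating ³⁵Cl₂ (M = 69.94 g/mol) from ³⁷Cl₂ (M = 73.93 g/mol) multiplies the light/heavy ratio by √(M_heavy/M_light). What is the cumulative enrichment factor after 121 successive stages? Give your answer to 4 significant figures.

Overall factor = α^121 with α = √(73.93/69.94), i.e. (73.93/69.94)^(121/2).
= 1.05705^(121/2) = 28.69.

28.69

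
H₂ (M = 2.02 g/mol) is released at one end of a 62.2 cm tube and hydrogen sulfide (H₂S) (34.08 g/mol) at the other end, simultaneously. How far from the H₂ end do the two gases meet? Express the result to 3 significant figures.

50.0 cm

Distances travelled in equal time are proportional to diffusion rates, so d_H₂/d_H₂S = √(M_H₂S/M_H₂) = √(34.08/2.02) = 4.107.
With d_H₂ + d_H₂S = 62.2 cm, d_H₂S = 62.2/(1 + 4.107) = 12.18 cm.
d_H₂ = 62.2 − 12.18 = 50.0 cm.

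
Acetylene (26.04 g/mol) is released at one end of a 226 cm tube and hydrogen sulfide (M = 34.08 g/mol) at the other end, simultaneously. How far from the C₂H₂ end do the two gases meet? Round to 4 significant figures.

120.6 cm

The fronts meet when d_C₂H₂ + d_H₂S = L with d_C₂H₂/d_H₂S = √(M_H₂S/M_C₂H₂) (Graham's law). Here √(M_H₂S/M_C₂H₂) = √(34.08/26.04) = 1.144.
With d_C₂H₂ + d_H₂S = 226 cm, d_H₂S = 226/(1 + 1.144) = 105.4 cm.
d_C₂H₂ = 226 − 105.4 = 120.6 cm.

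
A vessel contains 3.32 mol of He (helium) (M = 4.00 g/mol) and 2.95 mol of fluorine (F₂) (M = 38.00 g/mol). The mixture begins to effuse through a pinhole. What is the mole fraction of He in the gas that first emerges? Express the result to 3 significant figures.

0.776

The effusion rate of species i is ∝ p_i/√M_i ∝ n_i/√M_i.
Mole fraction of He in the effusate = (n_He/√M_He) / (n_He/√M_He + n_F₂/√M_F₂)
= (3.32/√4.00) / (3.32/√4.00 + 2.95/√38.00) = 1.660/(1.660 + 0.4786) = 0.776.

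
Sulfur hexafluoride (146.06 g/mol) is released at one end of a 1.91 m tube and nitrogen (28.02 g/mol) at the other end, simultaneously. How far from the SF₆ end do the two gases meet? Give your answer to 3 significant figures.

Distances travelled in equal time are proportional to diffusion rates, so d_SF₆/d_N₂ = √(M_N₂/M_SF₆) = √(28.02/146.06) = 0.4380.
With d_SF₆ + d_N₂ = 1.91 m, d_N₂ = 1.91/(1 + 0.4380) = 1.328 m.
d_SF₆ = 1.91 − 1.328 = 0.582 m.

0.582 m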